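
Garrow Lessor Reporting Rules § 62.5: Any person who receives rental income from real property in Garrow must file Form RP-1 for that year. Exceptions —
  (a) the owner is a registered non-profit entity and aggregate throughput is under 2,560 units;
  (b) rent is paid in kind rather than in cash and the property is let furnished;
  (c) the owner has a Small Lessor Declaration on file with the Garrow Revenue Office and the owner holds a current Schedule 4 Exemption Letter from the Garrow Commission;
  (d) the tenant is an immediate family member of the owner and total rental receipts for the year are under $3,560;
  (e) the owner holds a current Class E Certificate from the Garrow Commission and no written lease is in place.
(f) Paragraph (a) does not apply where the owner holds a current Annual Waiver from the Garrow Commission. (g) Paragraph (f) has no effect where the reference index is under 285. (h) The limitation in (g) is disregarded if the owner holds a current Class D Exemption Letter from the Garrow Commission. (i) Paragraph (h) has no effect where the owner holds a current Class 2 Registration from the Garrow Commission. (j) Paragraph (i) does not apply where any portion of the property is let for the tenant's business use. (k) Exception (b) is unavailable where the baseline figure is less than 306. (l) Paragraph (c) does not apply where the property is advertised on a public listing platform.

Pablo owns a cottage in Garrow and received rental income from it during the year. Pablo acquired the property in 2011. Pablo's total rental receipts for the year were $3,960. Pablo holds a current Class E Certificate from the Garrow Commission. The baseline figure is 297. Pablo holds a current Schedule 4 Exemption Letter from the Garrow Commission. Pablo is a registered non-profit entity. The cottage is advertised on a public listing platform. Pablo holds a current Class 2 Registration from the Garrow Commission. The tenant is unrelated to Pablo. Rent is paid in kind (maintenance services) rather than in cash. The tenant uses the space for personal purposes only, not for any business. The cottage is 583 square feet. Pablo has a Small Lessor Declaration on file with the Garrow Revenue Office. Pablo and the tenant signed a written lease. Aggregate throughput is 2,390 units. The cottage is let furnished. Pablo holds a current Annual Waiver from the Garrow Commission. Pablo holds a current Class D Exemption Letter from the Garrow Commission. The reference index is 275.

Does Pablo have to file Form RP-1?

Exception (a)'s conditions are all satisfied: Pablo is a registered non-profit; aggregate throughput is 2,390 units, under the 2,560 units limit. As to paragraphs (f)–(j): (f) would limit (a) — a current Annual Waiver is held — but (g) sets (f) aside: (g) operates against (f): the reference index is 275, under the 285 limit. (h) is engaged (a current Class D Exemption Letter is held), but is set aside by (i): (i) is engaged — a current Class 2 Registration is held. (j) is inapplicable (the space is used for personal purposes only), so (i) stands. So (a) applies.
Exception (b)'s conditions are all satisfied: rent is paid in kind; the property is let furnished. But applying paragraph (k): (k) operates against (b): the baseline figure is 297, less than the 306 limit. (b) is therefore removed.
Exception (c): a Small Lessor Declaration is on file; a current Schedule 4 Exemption Letter is held — every condition holds. But applying paragraph (l): (l) is engaged — the property is publicly advertised. So (c) is unavailable.
Exception (d) requires that the tenant is an immediate family member of the owner; but the tenant is unrelated to the owner, so (d) is unavailable.
Exception (e) requires that no written lease is in place; but a written lease is in place, so (e) is unavailable.

No — exception (a) applies; Pablo is not required to file Form RP-1.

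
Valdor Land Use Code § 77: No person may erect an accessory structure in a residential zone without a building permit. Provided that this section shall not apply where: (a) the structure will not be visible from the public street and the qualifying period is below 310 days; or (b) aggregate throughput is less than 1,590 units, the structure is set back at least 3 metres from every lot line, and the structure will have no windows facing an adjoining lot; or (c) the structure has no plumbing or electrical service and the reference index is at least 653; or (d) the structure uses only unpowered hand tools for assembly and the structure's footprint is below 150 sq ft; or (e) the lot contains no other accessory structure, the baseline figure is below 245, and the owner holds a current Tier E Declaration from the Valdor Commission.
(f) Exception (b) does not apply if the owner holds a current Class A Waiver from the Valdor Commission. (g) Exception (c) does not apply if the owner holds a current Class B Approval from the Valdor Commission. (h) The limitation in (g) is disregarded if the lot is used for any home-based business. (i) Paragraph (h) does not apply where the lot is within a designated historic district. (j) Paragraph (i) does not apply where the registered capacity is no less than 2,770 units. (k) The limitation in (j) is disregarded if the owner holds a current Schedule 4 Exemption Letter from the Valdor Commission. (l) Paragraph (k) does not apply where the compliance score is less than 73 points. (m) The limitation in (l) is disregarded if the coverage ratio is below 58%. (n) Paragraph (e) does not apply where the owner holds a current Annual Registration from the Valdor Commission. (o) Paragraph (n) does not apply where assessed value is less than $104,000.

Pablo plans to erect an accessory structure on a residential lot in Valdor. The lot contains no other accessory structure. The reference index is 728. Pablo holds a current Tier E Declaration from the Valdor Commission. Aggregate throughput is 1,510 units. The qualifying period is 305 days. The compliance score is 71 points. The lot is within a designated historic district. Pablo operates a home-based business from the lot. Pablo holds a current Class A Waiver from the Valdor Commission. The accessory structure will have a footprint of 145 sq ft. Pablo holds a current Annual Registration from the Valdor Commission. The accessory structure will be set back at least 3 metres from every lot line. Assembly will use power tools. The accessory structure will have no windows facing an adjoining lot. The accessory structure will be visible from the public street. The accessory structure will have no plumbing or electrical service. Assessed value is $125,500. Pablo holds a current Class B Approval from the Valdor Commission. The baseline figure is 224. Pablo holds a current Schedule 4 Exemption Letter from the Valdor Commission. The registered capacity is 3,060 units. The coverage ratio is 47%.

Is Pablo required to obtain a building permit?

Yes — Pablo must obtain a building permit.

Exception (a) requires that the structure will not be visible from the public street; but the structure will be visible from the street, so (a) is unavailable.
Exception (b): aggregate throughput is 1,510 units, less than the 1,590 units limit; the setback is at least 3 m on every side; no windows face an adjoining lot — every condition holds. However, paragraph (f) must be considered: (f) operates against (b): a current Class A Waiver is held. (b) is therefore removed.
Exception (c)'s conditions are all satisfied: there is no plumbing or electrical service; the reference index is 728, meeting the 653 threshold. But: (g) operates against (c): a current Class B Approval is held. (h) would limit (g) — a home-based business operates on the lot — but (i) sets (h) aside: (i) operates against (h): the lot is in a historic district. (j) would limit (i) — the registered capacity is 3,060 units, meeting the 2,770 units threshold — but (k) sets (j) aside: (k) operates against (j): a current Schedule 4 Exemption Letter is held. (l) applies (the compliance score is 71 points, less than the 73 points limit), but is displaced by (m): (m) operates against (l): the coverage ratio is 47%, below the 58% limit. So (c) is unavailable.
Exception (d) does not apply: assembly uses power tools.
Exception (e)'s conditions are all satisfied: the lot has no other accessory structure; the baseline figure is 224, below the 245 limit; a current Tier E Declaration is held. However, paragraphs (n)–(o) must be considered: (n) is engaged — a current Annual Registration is held. (o), which would lift (n), is not triggered — assessed value is $125,500, not less than $104,000. So (e) is unavailable.
None of the exceptions is available; § 77 applies in full.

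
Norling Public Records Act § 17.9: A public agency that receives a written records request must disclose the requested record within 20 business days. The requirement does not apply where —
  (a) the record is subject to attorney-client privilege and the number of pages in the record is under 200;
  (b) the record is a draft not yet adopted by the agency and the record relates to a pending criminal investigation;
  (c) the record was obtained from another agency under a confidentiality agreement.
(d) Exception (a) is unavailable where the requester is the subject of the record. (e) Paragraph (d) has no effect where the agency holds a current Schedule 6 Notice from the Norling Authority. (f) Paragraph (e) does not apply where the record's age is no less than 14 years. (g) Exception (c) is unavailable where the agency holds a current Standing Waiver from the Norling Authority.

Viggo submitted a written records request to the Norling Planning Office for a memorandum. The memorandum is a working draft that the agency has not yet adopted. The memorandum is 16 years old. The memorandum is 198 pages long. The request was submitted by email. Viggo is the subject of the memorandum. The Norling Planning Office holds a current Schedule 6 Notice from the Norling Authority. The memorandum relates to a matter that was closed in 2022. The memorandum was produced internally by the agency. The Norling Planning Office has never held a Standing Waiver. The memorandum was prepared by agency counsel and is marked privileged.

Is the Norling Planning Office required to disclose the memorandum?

Yes — the Norling Planning Office must disclose the memorandum.

All of (a)'s requirements are met (the memorandum is privileged; the number of pages in the record is 198, under the 200 limit). However, paragraphs (d)–(f) must be considered: (d) operates against (a): Viggo is the subject of the memorandum. (e) would limit (d) — a current Schedule 6 Notice is held — but (f) sets (e) aside: (f) is triggered — the record's age is 16 years, meeting the 14 years threshold. Exception (a) does not apply.
Exception (b) does not apply: the memorandum relates to a closed matter.
Exception (c) does not apply: the memorandum was produced internally.
No exception applies. The general rule governs.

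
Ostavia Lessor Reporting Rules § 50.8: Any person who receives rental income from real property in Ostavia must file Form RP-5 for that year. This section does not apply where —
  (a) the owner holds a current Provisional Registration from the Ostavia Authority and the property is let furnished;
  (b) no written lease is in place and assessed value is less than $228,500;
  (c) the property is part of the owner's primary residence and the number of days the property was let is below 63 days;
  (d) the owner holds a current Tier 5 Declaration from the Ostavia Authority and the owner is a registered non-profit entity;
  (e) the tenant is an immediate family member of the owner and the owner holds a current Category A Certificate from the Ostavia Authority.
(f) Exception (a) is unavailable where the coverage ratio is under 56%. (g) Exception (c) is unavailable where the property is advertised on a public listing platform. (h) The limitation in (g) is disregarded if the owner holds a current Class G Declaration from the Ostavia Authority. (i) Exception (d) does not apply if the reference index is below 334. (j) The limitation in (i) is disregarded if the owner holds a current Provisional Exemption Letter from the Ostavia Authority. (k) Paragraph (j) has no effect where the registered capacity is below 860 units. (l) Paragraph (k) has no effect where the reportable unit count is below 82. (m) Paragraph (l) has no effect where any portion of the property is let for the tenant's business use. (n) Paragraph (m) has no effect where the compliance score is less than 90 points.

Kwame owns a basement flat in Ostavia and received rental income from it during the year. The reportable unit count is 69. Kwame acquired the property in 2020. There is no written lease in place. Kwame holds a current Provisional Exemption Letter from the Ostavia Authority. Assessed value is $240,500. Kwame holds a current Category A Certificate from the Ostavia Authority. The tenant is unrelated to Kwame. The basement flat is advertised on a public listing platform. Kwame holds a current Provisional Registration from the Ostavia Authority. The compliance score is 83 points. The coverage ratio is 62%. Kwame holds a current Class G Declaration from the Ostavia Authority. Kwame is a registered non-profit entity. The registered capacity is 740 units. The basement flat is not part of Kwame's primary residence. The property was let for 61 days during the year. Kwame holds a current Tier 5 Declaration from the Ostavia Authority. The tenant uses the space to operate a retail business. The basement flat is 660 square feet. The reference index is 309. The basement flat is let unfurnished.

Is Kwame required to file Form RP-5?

No — exception (d) applies; Kwame is not required to file Form RP-5.

Exception (a) fails — the property is let unfurnished.
Exception (b) does not apply: assessed value is $240,500, not less than $228,500.
Exception (c) fails — the basement flat is not part of the primary residence.
All of (d)'s requirements are met (a current Tier 5 Declaration is held; Kwame is a registered non-profit). Applying paragraphs (i)–(n): (i) is triggered (the reference index is 309, below the 334 limit), but is set aside by (j): (j) is triggered — a current Provisional Exemption Letter is held. (k) would limit (j) — the registered capacity is 740 units, below the 860 units limit — but (l) sets (k) aside: (l) is triggered — the reportable unit count is 69, below the 82 limit. (m) would limit (l) — the space is let for business use — but (n) sets (m) aside: (n) operates against (m): the compliance score is 83 points, less than the 90 points limit. (d) remains available.
Exception (e) does not apply: the tenant is unrelated to the owner.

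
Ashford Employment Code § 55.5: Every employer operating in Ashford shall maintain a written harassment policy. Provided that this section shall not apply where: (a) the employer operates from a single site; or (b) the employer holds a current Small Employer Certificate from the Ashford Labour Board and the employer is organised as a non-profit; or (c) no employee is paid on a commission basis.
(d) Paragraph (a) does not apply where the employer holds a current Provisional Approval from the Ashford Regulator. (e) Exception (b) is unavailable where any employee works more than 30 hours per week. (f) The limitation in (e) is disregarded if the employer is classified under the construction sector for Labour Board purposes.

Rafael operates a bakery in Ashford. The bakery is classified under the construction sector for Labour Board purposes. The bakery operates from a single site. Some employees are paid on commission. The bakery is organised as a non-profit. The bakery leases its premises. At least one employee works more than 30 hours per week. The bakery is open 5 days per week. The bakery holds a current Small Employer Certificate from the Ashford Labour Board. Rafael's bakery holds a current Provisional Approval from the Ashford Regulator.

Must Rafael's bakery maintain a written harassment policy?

All of (a)'s requirements are met (the employer operates from a single site). But: (d) operates against (a): a current Provisional Approval is held. Exception (a) does not apply.
All of (b)'s requirements are met (a current Small Employer Certificate is held; the employer is a non-profit). Considering the limiting provisions: (e) would limit (b) — at least one employee exceeds 30 hours/week — but (f) sets (e) aside: (f) operates — the bakery is classified under the construction sector. (b) remains available.
Exception (c) fails — some employees are paid on commission.

No — exception (b) applies; Rafael's bakery is not required to maintain a written harassment policy.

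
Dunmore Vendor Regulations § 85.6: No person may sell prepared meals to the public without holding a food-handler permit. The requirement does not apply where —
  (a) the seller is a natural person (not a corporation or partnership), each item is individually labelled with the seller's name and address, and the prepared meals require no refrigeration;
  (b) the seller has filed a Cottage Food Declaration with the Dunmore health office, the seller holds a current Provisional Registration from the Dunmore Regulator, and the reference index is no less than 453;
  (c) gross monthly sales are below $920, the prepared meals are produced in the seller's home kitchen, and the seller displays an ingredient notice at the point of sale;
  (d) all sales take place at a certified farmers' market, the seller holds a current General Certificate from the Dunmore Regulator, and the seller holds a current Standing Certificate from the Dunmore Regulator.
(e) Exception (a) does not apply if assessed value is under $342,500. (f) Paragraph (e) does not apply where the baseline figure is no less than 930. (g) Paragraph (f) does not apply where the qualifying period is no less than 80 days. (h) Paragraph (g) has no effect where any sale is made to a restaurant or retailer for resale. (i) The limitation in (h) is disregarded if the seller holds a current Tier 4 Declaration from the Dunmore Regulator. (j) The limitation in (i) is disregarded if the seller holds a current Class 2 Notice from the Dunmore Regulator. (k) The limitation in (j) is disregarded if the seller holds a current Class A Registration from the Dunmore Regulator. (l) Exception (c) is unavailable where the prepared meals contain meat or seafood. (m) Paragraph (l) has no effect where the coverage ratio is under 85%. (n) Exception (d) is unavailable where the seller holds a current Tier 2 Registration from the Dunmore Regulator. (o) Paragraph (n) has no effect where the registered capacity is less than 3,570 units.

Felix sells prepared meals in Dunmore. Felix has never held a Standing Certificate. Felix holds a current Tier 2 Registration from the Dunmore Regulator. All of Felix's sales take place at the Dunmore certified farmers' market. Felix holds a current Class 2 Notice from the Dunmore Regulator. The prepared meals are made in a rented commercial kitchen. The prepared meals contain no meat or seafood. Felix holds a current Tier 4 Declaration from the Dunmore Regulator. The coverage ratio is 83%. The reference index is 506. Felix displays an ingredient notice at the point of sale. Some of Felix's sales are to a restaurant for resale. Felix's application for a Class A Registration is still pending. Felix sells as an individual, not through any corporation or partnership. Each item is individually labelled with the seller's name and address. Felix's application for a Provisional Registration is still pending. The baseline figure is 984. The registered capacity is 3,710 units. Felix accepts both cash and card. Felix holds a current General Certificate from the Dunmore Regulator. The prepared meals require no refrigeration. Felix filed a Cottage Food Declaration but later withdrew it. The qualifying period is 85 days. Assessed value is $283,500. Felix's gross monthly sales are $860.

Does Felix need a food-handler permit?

All of (a)'s requirements are met (the seller is a natural person; items are individually labelled; the prepared meals are shelf-stable). As to paragraphs (e)–(k): (e) applies (assessed value is $283,500, under the $342,500 limit), but is overridden by (f): (f) operates against (e): the baseline figure is 984, meeting the 930 threshold. (g) applies (the qualifying period is 85 days, meeting the 80 days threshold), but is itself disapplied by (h): (h) is triggered — some sales are to a restaurant for resale. (i) applies (a current Tier 4 Declaration is held), but is itself disapplied by (j): (j) operates against (i): a current Class 2 Notice is held. (k), which would lift (j), is inapplicable — no current Class A Registration is held. (a) remains available.
Exception (b) does not apply: the Cottage Food Declaration was withdrawn.
Exception (c) fails — the prepared meals are made in a commercial kitchen, not a home kitchen.
Exception (d) requires that the seller holds a current Standing Certificate from the Dunmore Regulator; but the Standing Certificate is not current, so (d) is unavailable.

No — exception (a) applies; Felix is not required to hold a food-handler permit.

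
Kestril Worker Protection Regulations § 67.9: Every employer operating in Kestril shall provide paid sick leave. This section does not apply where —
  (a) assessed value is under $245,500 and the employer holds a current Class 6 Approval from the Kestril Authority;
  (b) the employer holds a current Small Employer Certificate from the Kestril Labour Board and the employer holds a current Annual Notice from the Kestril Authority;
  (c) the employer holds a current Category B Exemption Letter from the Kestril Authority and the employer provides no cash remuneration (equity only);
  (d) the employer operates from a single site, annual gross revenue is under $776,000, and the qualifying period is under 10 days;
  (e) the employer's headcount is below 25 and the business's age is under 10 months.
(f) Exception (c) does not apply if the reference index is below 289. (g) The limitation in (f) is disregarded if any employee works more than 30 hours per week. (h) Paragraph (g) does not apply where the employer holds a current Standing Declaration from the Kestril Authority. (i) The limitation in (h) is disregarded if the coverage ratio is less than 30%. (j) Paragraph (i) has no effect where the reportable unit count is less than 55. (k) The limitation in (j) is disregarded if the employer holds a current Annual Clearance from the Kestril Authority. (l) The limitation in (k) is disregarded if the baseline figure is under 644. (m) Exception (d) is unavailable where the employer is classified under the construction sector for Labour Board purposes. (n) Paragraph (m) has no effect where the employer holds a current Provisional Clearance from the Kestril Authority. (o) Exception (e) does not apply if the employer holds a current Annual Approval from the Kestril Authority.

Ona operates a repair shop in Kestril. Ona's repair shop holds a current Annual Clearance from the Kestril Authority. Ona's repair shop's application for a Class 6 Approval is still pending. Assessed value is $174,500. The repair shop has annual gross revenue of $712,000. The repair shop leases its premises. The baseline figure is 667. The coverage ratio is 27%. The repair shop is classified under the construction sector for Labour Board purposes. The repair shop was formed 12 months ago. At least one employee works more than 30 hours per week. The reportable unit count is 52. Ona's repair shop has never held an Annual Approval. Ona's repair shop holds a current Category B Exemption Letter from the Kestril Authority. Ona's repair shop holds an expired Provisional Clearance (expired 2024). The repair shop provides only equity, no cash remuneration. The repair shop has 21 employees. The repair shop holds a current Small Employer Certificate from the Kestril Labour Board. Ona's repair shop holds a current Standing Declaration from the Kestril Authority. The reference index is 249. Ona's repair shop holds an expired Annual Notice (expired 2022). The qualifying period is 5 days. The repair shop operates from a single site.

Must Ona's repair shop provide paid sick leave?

No — exception (c) applies; Ona's repair shop is not required to provide paid sick leave.

Exception (a) fails — no current Class 6 Approval is held.
Exception (b) requires that the employer holds a current Annual Notice from the Kestril Authority; but no current Annual Notice is held, so (b) is unavailable.
Exception (c)'s conditions are all satisfied: a current Category B Exemption Letter is held; remuneration is equity-only. Under paragraphs (f)–(l): (f) would limit (c) — the reference index is 249, below the 289 limit — but (g) sets (f) aside: (g) operates — at least one employee exceeds 30 hours/week. (h) applies (a current Standing Declaration is held), but is overridden by (i): (i) operates against (h): the coverage ratio is 27%, less than the 30% limit. (j) operates (the reportable unit count is 52, less than the 55 limit), but is overridden by (k): (k) operates — a current Annual Clearance is held. (l) does not operate here (the baseline figure is 667, not under 644), so (k) stands. Exception (c) stands.
Exception (d) is satisfied on its face — the employer operates from a single site; annual gross revenue is $712,000, under the $776,000 limit; the qualifying period is 5 days, under the 10 days limit. However, paragraphs (m)–(n) must be considered: (m) operates — the repair shop is classified under the construction sector. (n) is not triggered (there is no Provisional Clearance in force), so (m) stands. (d) is therefore removed.
Exception (e) requires that the business's age is under 10 months; but the business's age is 12 months, not under 10 months, so (e) is unavailable.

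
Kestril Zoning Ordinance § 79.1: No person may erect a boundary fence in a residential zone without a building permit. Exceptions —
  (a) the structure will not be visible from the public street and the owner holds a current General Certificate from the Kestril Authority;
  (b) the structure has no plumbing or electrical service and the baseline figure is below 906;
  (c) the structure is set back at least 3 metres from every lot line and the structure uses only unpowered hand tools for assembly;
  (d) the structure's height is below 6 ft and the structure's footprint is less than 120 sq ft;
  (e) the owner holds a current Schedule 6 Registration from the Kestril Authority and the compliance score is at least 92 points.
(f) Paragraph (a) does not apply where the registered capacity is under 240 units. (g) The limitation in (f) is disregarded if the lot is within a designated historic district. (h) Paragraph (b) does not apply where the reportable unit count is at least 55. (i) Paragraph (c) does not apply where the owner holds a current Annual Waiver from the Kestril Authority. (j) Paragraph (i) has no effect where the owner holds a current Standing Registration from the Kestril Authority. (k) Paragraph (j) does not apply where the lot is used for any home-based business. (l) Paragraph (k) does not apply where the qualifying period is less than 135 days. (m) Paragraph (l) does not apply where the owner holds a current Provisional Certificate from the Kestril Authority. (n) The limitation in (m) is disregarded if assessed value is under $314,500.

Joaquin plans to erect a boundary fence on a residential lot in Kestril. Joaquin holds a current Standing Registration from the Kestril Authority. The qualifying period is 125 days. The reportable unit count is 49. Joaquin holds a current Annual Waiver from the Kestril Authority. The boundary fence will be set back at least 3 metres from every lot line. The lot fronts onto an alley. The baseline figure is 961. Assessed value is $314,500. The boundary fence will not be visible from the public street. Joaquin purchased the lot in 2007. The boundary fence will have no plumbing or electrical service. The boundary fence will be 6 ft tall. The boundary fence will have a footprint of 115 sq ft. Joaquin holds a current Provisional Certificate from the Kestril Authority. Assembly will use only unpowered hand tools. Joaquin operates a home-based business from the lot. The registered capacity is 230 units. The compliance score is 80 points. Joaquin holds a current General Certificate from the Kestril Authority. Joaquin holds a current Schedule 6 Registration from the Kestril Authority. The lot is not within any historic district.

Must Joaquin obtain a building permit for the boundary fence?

Yes — Joaquin must obtain a building permit.

All of (a)'s requirements are met (the structure will not be visible from the street; a current General Certificate is held). But applying paragraphs (f)–(g): (f) operates against (a): the registered capacity is 230 units, under the 240 units limit. (g), which would lift (f), does not operate here — the lot is not in a historic district. Exception (a) does not apply.
Exception (b) requires that the baseline figure is below 906; but the baseline figure is 961, not below 906, so (b) is unavailable.
Exception (c): the setback is at least 3 m on every side; assembly uses only hand tools — every condition holds. However, paragraphs (i)–(n) must be considered: (i) operates against (c): a current Annual Waiver is held. (j) is engaged (a current Standing Registration is held), but is itself disapplied by (k): (k) operates against (j): a home-based business operates on the lot. (l) applies (the qualifying period is 125 days, less than the 135 days limit), but is displaced by (m): (m) applies — a current Provisional Certificate is held. (n) does not operate here (assessed value is $314,500, not under $314,500), so (m) stands. Exception (c) does not apply.
Exception (d) fails — the structure's height is 6 ft, not below 6 ft.
Exception (e) fails — the compliance score is 80 points, short of 92 points.
No exception applies. The general rule governs.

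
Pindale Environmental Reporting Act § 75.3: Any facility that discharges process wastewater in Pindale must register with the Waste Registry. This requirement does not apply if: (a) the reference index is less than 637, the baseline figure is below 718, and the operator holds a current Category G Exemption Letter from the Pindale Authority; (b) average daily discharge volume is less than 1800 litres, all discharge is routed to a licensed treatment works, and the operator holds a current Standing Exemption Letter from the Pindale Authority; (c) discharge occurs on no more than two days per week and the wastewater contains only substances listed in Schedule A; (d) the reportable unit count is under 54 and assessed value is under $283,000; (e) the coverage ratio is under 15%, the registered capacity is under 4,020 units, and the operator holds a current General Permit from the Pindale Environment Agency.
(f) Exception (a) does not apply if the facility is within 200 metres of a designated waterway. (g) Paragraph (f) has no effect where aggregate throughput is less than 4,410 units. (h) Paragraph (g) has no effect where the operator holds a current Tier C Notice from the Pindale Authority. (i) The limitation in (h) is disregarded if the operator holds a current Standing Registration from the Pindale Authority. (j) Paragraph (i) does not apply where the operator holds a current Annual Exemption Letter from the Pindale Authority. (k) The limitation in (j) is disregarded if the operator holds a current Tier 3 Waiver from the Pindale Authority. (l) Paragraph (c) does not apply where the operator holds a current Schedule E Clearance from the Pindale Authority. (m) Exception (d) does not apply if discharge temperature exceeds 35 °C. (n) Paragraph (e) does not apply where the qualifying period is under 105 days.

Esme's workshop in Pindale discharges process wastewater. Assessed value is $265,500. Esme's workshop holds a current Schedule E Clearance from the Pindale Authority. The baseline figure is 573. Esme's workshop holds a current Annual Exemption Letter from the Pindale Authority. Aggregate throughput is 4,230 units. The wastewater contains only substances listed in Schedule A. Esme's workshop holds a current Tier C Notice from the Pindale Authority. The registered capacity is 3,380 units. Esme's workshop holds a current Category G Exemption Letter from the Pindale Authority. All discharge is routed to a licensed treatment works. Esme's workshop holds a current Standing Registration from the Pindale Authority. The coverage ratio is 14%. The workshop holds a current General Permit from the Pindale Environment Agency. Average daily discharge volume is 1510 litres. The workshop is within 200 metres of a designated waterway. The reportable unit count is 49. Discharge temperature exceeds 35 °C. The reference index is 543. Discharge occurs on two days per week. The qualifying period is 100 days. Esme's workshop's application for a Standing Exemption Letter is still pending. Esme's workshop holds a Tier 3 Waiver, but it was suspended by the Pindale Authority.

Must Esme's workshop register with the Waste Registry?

Exception (a)'s conditions are all satisfied: the reference index is 543, less than the 637 limit; the baseline figure is 573, below the 718 limit; a current Category G Exemption Letter is held. But applying paragraphs (f)–(k): (f) is triggered — the workshop is within 200 m of a designated waterway. (g) would limit (f) — aggregate throughput is 4,230 units, less than the 4,410 units limit — but (h) sets (g) aside: (h) applies — a current Tier C Notice is held. (i) operates (a current Standing Registration is held), but yields to (j): (j) is triggered — a current Annual Exemption Letter is held. (k) is not engaged (the Tier 3 Waiver is not current), so (j) stands. (a) is therefore removed.
Exception (b) does not apply: there is no Standing Exemption Letter in force.
All of (c)'s requirements are met (discharge occurs on no more than two days per week; the wastewater is Schedule-A-only). But: (l) operates — a current Schedule E Clearance is held. Exception (c) does not apply.
All of (d)'s requirements are met (the reportable unit count is 49, under the 54 limit; assessed value is $265,500, under the $283,000 limit). But: (m) operates against (d): discharge temperature exceeds 35 °C. (d) is therefore removed.
Exception (e): the coverage ratio is 14%, under the 15% limit; the registered capacity is 3,380 units, under the 4,020 units limit; a current General Permit is held — every condition holds. Turning to paragraph (n): (n) operates — the qualifying period is 100 days, under the 105 days limit. Exception (e) does not apply.
No exception displaces § 75.3.

Yes — Esme's workshop must register with the Waste Registry.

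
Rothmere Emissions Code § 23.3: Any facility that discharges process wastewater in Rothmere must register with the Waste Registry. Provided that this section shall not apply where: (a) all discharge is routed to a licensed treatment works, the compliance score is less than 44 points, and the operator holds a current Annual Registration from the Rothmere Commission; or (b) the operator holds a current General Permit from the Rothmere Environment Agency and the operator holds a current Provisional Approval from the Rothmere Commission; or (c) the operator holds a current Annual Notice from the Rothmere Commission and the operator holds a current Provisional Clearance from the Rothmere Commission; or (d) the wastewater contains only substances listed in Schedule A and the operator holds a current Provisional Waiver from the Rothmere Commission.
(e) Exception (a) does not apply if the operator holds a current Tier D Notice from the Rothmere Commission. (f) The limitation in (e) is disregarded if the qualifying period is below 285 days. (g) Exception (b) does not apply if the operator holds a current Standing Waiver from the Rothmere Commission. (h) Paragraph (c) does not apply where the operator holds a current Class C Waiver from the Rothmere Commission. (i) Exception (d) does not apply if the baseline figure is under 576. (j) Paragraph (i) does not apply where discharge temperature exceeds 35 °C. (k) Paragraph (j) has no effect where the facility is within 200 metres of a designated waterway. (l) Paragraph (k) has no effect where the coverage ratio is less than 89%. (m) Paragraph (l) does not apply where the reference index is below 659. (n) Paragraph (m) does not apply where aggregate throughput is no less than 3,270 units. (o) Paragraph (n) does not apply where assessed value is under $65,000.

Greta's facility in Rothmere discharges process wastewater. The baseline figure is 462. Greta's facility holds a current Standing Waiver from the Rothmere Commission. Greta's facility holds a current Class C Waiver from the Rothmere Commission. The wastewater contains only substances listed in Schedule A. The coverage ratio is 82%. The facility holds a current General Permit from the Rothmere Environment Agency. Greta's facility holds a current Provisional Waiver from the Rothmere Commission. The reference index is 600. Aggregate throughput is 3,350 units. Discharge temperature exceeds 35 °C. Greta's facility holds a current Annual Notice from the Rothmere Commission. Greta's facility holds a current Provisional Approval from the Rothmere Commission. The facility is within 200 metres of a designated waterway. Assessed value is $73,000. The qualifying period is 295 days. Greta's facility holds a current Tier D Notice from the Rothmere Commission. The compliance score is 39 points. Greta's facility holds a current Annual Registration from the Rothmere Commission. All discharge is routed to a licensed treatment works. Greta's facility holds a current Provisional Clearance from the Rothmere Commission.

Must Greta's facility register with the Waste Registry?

All of (a)'s requirements are met (discharge is routed to a licensed treatment works; the compliance score is 39 points, less than the 44 points limit; a current Annual Registration is held). But: (e) is triggered — a current Tier D Notice is held. (f), which would lift (e), is not triggered — the qualifying period is 295 days, not below 285 days. (a) is therefore removed.
Exception (b): a current General Permit is held; a current Provisional Approval is held — every condition holds. But: (g) is engaged — a current Standing Waiver is held. Exception (b) does not apply.
Exception (c): a current Annual Notice is held; a current Provisional Clearance is held — every condition holds. But: (h) is engaged — a current Class C Waiver is held. So (c) is unavailable.
Exception (d): the wastewater is Schedule-A-only; a current Provisional Waiver is held — every condition holds. Under paragraphs (i)–(o): (i) would limit (d) — the baseline figure is 462, under the 576 limit — but (j) sets (i) aside: (j) operates against (i): discharge temperature exceeds 35 °C. (k) operates (the facility is within 200 m of a designated waterway), but is displaced by (l): (l) operates — the coverage ratio is 82%, less than the 89% limit. (m) is triggered (the reference index is 600, below the 659 limit), but is displaced by (n): (n) operates against (m): aggregate throughput is 3,350 units, meeting the 3,270 units threshold. (o), which would lift (n), is inapplicable — assessed value is $73,000, not under $65,000. Exception (d) stands.

No — exception (d) applies; Greta's facility is not required to register with the Waste Registry.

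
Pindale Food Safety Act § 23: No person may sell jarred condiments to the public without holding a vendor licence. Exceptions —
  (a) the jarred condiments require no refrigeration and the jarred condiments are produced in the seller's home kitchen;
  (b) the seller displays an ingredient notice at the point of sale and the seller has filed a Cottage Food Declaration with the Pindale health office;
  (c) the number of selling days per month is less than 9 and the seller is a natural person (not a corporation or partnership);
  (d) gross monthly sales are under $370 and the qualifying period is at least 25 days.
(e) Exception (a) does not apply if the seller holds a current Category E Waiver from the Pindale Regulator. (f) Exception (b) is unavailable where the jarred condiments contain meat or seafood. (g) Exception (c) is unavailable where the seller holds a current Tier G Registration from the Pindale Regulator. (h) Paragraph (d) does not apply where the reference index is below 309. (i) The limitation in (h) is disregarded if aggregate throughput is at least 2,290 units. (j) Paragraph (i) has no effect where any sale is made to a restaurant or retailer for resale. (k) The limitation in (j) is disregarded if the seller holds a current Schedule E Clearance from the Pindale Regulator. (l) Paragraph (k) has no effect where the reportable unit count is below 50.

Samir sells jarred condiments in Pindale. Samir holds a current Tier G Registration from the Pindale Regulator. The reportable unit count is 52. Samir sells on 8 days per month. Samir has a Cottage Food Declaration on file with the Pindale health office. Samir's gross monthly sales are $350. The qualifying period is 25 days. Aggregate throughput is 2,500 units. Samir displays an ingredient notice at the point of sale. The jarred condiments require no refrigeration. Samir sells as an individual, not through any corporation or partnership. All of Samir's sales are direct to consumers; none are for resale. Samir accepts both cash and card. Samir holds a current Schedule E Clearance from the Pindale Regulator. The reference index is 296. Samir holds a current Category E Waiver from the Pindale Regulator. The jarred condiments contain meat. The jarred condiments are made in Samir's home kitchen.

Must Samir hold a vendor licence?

Exception (a) is satisfied on its face — the jarred condiments are shelf-stable; the jarred condiments are home-kitchen produced. However, paragraph (e) must be considered: (e) operates against (a): a current Category E Waiver is held. Exception (a) does not apply.
Exception (b)'s conditions are all satisfied: an ingredient notice is displayed; a Cottage Food Declaration is on file. But: (f) operates against (b): the jarred condiments contain meat. (b) is therefore removed.
Exception (c) is satisfied on its face — the number of selling days per month is 8, less than the 9 limit; the seller is a natural person. Turning to paragraph (g): (g) operates against (c): a current Tier G Registration is held. So (c) is unavailable.
Exception (d)'s conditions are all satisfied: gross monthly sales are $350, under the $370 limit; the qualifying period is 25 days, meeting the 25 days threshold. Under paragraphs (h)–(l): (h) is engaged (the reference index is 296, below the 309 limit), but is itself disapplied by (i): (i) applies — aggregate throughput is 2,500 units, meeting the 2,290 units threshold. (j) is not engaged (no sales are for resale), so (i) stands. (d) remains available.

No — exception (d) applies; Samir is not required to hold a vendor licence.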